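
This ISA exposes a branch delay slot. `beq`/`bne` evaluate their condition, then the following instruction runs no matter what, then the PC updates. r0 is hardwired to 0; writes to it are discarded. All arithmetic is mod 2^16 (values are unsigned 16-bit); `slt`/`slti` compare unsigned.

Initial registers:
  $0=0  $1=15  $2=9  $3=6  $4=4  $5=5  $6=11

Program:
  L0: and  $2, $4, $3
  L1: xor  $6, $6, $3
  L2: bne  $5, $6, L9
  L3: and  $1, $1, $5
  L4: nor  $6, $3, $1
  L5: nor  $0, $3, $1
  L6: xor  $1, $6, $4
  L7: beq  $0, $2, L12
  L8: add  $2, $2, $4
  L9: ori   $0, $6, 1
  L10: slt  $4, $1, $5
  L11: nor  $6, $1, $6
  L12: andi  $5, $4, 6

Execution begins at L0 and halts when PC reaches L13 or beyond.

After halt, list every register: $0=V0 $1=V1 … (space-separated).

#0 and  $2, $4, $3 ; 0/15/4/6/4/5/11
#1 xor  $6, $6, $3 ; 0/15/4/6/4/5/13
#2 bne  $5, $6, L9 ; 0/15/4/6/4/5/13 ; →target
#3 and  $1, $1, $5 ; 0/5/4/6/4/5/13
#9 ori   $0, $6, 1 ; 0/5/4/6/4/5/13
#10 slt  $4, $1, $5 ; 0/5/4/6/0/5/13
#11 nor  $6, $1, $6 ; 0/5/4/6/0/5/65522
#12 andi  $5, $4, 6 ; 0/5/4/6/0/0/65522

$0=0 $1=5 $2=4 $3=6 $4=0 $5=0 $6=65522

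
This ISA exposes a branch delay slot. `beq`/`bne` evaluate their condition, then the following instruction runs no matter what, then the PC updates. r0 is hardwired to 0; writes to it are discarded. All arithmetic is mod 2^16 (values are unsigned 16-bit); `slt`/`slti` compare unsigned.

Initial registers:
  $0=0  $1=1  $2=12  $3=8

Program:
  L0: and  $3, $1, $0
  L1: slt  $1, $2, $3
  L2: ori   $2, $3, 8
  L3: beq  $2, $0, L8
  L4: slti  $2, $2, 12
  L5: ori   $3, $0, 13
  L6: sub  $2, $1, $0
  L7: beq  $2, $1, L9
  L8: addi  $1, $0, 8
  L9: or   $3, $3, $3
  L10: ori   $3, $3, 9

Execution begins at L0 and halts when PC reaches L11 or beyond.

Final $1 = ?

8

#0 and  $3, $1, $0 ; 0/1/12/0
#1 slt  $1, $2, $3 ; 0/0/12/0
#2 ori   $2, $3, 8 ; 0/0/8/0
#3 beq  $2, $0, L8 ; 0/0/8/0 ; →fallthru
#4 slti  $2, $2, 12 ; 0/0/1/0
#5 ori   $3, $0, 13 ; 0/0/1/13
#6 sub  $2, $1, $0 ; 0/0/0/13
#7 beq  $2, $1, L9 ; 0/0/0/13 ; →target
#8 addi  $1, $0, 8 ; 0/8/0/13
#9 or   $3, $3, $3 ; 0/8/0/13
#10 ori   $3, $3, 9 ; 0/8/0/13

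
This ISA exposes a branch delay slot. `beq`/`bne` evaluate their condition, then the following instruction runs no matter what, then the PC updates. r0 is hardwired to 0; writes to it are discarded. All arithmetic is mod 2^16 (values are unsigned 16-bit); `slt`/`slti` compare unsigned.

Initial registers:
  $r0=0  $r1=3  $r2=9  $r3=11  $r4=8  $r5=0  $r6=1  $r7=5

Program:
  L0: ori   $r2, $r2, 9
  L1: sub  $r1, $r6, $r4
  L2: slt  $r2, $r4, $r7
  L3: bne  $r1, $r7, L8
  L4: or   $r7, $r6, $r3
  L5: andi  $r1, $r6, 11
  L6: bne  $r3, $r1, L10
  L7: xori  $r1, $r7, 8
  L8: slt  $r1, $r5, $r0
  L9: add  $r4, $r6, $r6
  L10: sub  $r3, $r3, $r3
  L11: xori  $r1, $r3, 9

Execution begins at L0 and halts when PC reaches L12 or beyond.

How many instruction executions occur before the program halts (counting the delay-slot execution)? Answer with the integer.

#0 ori   $r2, $r2, 9 ; 0/3/9/11/8/0/1/5
#1 sub  $r1, $r6, $r4 ; 0/65529/9/11/8/0/1/5
#2 slt  $r2, $r4, $r7 ; 0/65529/0/11/8/0/1/5
#3 bne  $r1, $r7, L8 ; 0/65529/0/11/8/0/1/5 ; →target
#4 or   $r7, $r6, $r3 ; 0/65529/0/11/8/0/1/11
#8 slt  $r1, $r5, $r0 ; 0/0/0/11/8/0/1/11
#9 add  $r4, $r6, $r6 ; 0/0/0/11/2/0/1/11
#10 sub  $r3, $r3, $r3 ; 0/0/0/0/2/0/1/11
#11 xori  $r1, $r3, 9 ; 0/9/0/0/2/0/1/11

9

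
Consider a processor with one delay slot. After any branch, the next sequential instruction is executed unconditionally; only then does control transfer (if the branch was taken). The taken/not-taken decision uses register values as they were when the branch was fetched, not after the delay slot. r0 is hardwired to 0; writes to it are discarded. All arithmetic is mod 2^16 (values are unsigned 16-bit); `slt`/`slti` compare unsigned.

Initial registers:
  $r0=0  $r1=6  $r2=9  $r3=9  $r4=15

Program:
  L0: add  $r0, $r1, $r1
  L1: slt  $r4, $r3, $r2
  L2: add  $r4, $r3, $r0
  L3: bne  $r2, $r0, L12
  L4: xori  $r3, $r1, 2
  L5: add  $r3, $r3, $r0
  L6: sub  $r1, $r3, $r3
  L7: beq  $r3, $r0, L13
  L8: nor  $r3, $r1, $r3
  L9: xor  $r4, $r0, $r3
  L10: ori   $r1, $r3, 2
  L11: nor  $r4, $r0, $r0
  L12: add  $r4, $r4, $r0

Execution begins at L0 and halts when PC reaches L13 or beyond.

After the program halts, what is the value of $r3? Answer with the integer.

4

PC=0  add  $r0, $r1, $r1     | $r0=0 $r1=6 $r2=9 $r3=9 $r4=15
PC=1  slt  $r4, $r3, $r2     | $r0=0 $r1=6 $r2=9 $r3=9 $r4=0
PC=2  add  $r4, $r3, $r0     | $r0=0 $r1=6 $r2=9 $r3=9 $r4=9
PC=3  bne  $r2, $r0, L12     | $r0=0 $r1=6 $r2=9 $r3=9 $r4=9  [TAKEN]
PC=4  xori  $r3, $r1, 2      | $r0=0 $r1=6 $r2=9 $r3=4 $r4=9
PC=12 add  $r4, $r4, $r0     | $r0=0 $r1=6 $r2=9 $r3=4 $r4=9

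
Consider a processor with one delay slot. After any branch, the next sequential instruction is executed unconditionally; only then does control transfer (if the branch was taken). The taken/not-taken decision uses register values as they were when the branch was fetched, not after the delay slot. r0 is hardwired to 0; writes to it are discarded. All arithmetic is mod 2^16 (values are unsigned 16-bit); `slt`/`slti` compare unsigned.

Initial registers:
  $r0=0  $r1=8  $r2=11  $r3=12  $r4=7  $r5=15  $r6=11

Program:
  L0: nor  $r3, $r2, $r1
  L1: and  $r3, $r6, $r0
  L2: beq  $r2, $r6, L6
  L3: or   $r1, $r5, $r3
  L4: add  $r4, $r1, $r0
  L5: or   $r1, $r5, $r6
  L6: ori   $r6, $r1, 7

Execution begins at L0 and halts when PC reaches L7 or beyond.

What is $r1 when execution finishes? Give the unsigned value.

PC=0  nor  $r3, $r2, $r1     | $r0=0 $r1=8 $r2=11 $r3=65524 $r4=7 $r5=15 $r6=11
PC=1  and  $r3, $r6, $r0     | $r0=0 $r1=8 $r2=11 $r3=0 $r4=7 $r5=15 $r6=11
PC=2  beq  $r2, $r6, L6      | $r0=0 $r1=8 $r2=11 $r3=0 $r4=7 $r5=15 $r6=11  [TAKEN]
PC=3  or   $r1, $r5, $r3     | $r0=0 $r1=15 $r2=11 $r3=0 $r4=7 $r5=15 $r6=11
PC=6  ori   $r6, $r1, 7      | $r0=0 $r1=15 $r2=11 $r3=0 $r4=7 $r5=15 $r6=15

15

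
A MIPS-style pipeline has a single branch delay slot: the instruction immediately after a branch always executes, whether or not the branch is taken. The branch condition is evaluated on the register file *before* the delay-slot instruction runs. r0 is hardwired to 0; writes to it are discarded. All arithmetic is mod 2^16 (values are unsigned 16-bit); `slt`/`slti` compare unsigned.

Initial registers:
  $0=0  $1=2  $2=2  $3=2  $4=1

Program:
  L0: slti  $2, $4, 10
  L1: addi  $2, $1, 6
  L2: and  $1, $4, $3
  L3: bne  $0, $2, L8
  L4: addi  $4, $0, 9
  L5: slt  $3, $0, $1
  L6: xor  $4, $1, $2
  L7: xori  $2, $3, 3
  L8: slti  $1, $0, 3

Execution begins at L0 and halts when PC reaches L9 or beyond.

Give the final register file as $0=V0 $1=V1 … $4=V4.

$0=0 $1=1 $2=8 $3=2 $4=9

[0] slti  $2, $4, 10  →  {$0:0, $1:2, $2:1, $3:2, $4:1}
[1] addi  $2, $1, 6  →  {$0:0, $1:2, $2:8, $3:2, $4:1}
[2] and  $1, $4, $3  →  {$0:0, $1:0, $2:8, $3:2, $4:1}
[3] bne  $0, $2, L8  →  {$0:0, $1:0, $2:8, $3:2, $4:1}  ⟨branch taken⟩
[4] addi  $4, $0, 9  →  {$0:0, $1:0, $2:8, $3:2, $4:9}
[8] slti  $1, $0, 3  →  {$0:0, $1:1, $2:8, $3:2, $4:9}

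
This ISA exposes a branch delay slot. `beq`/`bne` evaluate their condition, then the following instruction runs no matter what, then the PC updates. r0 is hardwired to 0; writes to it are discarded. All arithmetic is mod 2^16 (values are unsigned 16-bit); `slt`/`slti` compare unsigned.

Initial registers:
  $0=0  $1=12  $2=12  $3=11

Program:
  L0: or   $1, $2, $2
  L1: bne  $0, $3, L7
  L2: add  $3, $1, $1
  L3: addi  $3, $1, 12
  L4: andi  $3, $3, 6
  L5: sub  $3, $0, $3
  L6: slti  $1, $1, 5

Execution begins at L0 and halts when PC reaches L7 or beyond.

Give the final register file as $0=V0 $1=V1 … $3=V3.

$0=0 $1=12 $2=12 $3=24

PC=0  or   $1, $2, $2        | $0=0 $1=12 $2=12 $3=11
PC=1  bne  $0, $3, L7        | $0=0 $1=12 $2=12 $3=11  [TAKEN]
PC=2  add  $3, $1, $1        | $0=0 $1=12 $2=12 $3=24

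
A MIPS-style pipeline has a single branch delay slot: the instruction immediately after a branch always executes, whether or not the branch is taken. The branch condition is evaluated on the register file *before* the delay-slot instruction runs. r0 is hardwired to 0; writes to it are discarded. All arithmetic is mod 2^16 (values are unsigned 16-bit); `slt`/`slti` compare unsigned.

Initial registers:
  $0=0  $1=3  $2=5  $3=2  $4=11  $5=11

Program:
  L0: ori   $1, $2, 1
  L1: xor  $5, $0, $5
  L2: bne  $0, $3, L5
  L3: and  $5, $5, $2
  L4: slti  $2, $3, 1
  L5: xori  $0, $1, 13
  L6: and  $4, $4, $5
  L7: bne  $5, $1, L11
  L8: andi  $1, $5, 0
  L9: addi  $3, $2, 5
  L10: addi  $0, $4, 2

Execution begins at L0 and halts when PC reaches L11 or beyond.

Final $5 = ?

1

PC=0  ori   $1, $2, 1        | $0=0 $1=5 $2=5 $3=2 $4=11 $5=11
PC=1  xor  $5, $0, $5        | $0=0 $1=5 $2=5 $3=2 $4=11 $5=11
PC=2  bne  $0, $3, L5        | $0=0 $1=5 $2=5 $3=2 $4=11 $5=11  [TAKEN]
PC=3  and  $5, $5, $2        | $0=0 $1=5 $2=5 $3=2 $4=11 $5=1
PC=5  xori  $0, $1, 13       | $0=0 $1=5 $2=5 $3=2 $4=11 $5=1
PC=6  and  $4, $4, $5        | $0=0 $1=5 $2=5 $3=2 $4=1 $5=1
PC=7  bne  $5, $1, L11       | $0=0 $1=5 $2=5 $3=2 $4=1 $5=1  [TAKEN]
PC=8  andi  $1, $5, 0        | $0=0 $1=0 $2=5 $3=2 $4=1 $5=1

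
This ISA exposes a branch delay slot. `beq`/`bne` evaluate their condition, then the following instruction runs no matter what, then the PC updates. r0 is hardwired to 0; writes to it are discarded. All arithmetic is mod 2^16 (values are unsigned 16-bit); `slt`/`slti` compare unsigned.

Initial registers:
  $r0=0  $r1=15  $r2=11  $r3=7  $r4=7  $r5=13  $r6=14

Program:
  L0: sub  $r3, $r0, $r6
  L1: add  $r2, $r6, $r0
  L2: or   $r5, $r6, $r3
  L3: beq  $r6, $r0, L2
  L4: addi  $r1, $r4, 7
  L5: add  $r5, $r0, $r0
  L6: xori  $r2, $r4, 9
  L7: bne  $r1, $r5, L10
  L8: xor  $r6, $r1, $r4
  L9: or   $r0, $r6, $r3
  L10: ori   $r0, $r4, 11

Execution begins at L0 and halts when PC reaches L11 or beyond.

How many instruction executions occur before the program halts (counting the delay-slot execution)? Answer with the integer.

#0 sub  $r3, $r0, $r6 ; 0/15/11/65522/7/13/14
#1 add  $r2, $r6, $r0 ; 0/15/14/65522/7/13/14
#2 or   $r5, $r6, $r3 ; 0/15/14/65522/7/65534/14
#3 beq  $r6, $r0, L2 ; 0/15/14/65522/7/65534/14 ; →fallthru
#4 addi  $r1, $r4, 7 ; 0/14/14/65522/7/65534/14
#5 add  $r5, $r0, $r0 ; 0/14/14/65522/7/0/14
#6 xori  $r2, $r4, 9 ; 0/14/14/65522/7/0/14
#7 bne  $r1, $r5, L10 ; 0/14/14/65522/7/0/14 ; →target
#8 xor  $r6, $r1, $r4 ; 0/14/14/65522/7/0/9
#10 ori   $r0, $r4, 11 ; 0/14/14/65522/7/0/9

10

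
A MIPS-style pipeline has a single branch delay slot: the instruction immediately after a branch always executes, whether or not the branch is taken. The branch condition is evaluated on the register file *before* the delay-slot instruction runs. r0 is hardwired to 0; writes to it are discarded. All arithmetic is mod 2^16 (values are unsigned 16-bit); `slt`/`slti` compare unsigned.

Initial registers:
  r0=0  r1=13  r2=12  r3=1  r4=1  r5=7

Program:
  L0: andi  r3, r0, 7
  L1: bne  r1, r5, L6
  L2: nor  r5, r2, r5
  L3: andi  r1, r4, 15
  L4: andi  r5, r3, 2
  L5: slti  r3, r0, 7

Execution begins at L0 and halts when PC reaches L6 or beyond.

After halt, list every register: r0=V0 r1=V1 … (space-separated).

r0=0 r1=13 r2=12 r3=0 r4=1 r5=65520

  step pc=0: andi  r3, r0, 7  regs=(0,13,12,0,1,7)
  step pc=1: bne  r1, r5, L6  cond=T  regs=(0,13,12,0,1,7)
  step pc=2: nor  r5, r2, r5  regs=(0,13,12,0,1,65520)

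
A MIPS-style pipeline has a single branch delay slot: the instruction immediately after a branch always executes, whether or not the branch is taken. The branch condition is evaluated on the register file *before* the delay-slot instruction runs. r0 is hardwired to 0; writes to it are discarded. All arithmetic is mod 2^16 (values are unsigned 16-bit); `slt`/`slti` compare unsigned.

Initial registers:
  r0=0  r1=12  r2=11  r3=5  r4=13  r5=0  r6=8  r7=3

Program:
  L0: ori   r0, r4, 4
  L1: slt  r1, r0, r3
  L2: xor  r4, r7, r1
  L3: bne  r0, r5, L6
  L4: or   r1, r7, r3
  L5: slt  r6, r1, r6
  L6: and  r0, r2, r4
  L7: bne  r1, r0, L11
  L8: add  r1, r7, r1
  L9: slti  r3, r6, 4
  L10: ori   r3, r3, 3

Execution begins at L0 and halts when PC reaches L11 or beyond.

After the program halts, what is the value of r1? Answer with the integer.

10

PC=0  ori   r0, r4, 4        | r0=0 r1=12 r2=11 r3=5 r4=13 r5=0 r6=8 r7=3
PC=1  slt  r1, r0, r3        | r0=0 r1=1 r2=11 r3=5 r4=13 r5=0 r6=8 r7=3
PC=2  xor  r4, r7, r1        | r0=0 r1=1 r2=11 r3=5 r4=2 r5=0 r6=8 r7=3
PC=3  bne  r0, r5, L6        | r0=0 r1=1 r2=11 r3=5 r4=2 r5=0 r6=8 r7=3  [not taken]
PC=4  or   r1, r7, r3        | r0=0 r1=7 r2=11 r3=5 r4=2 r5=0 r6=8 r7=3
PC=5  slt  r6, r1, r6        | r0=0 r1=7 r2=11 r3=5 r4=2 r5=0 r6=1 r7=3
PC=6  and  r0, r2, r4        | r0=0 r1=7 r2=11 r3=5 r4=2 r5=0 r6=1 r7=3
PC=7  bne  r1, r0, L11       | r0=0 r1=7 r2=11 r3=5 r4=2 r5=0 r6=1 r7=3  [TAKEN]
PC=8  add  r1, r7, r1        | r0=0 r1=10 r2=11 r3=5 r4=2 r5=0 r6=1 r7=3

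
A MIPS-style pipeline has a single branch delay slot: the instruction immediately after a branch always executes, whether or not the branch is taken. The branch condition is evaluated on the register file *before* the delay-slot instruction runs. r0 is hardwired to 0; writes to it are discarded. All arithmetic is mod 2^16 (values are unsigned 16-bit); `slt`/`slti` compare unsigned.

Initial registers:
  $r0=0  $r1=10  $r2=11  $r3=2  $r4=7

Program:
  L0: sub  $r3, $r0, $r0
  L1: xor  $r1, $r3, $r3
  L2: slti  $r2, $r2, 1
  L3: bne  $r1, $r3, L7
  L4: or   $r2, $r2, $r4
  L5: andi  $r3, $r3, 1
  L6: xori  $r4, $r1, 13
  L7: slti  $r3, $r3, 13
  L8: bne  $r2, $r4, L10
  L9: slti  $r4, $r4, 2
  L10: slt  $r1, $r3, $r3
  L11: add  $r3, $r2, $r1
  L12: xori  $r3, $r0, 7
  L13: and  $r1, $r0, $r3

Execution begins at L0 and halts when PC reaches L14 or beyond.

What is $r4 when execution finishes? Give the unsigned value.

0

  step pc=0: sub  $r3, $r0, $r0  regs=(0,10,11,0,7)
  step pc=1: xor  $r1, $r3, $r3  regs=(0,0,11,0,7)
  step pc=2: slti  $r2, $r2, 1  regs=(0,0,0,0,7)
  step pc=3: bne  $r1, $r3, L7  cond=F  regs=(0,0,0,0,7)
  step pc=4: or   $r2, $r2, $r4  regs=(0,0,7,0,7)
  step pc=5: andi  $r3, $r3, 1  regs=(0,0,7,0,7)
  step pc=6: xori  $r4, $r1, 13  regs=(0,0,7,0,13)
  step pc=7: slti  $r3, $r3, 13  regs=(0,0,7,1,13)
  step pc=8: bne  $r2, $r4, L10  cond=T  regs=(0,0,7,1,13)
  step pc=9: slti  $r4, $r4, 2  regs=(0,0,7,1,0)
  step pc=10: slt  $r1, $r3, $r3  regs=(0,0,7,1,0)
  step pc=11: add  $r3, $r2, $r1  regs=(0,0,7,7,0)
  step pc=12: xori  $r3, $r0, 7  regs=(0,0,7,7,0)
  step pc=13: and  $r1, $r0, $r3  regs=(0,0,7,7,0)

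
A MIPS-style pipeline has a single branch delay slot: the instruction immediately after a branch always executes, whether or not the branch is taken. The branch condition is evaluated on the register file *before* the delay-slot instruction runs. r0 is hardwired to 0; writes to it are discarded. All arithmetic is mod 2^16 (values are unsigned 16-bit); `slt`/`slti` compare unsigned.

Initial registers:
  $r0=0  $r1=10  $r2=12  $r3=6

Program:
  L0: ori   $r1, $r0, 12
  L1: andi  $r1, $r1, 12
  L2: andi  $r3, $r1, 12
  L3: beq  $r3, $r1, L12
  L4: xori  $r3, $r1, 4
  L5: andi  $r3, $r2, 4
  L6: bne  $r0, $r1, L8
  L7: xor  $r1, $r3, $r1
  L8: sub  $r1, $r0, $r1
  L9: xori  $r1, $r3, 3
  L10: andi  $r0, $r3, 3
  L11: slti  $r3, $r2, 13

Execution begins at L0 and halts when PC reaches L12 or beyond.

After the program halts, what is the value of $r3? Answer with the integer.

8

PC=0  ori   $r1, $r0, 12     | $r0=0 $r1=12 $r2=12 $r3=6
PC=1  andi  $r1, $r1, 12     | $r0=0 $r1=12 $r2=12 $r3=6
PC=2  andi  $r3, $r1, 12     | $r0=0 $r1=12 $r2=12 $r3=12
PC=3  beq  $r3, $r1, L12     | $r0=0 $r1=12 $r2=12 $r3=12  [TAKEN]
PC=4  xori  $r3, $r1, 4      | $r0=0 $r1=12 $r2=12 $r3=8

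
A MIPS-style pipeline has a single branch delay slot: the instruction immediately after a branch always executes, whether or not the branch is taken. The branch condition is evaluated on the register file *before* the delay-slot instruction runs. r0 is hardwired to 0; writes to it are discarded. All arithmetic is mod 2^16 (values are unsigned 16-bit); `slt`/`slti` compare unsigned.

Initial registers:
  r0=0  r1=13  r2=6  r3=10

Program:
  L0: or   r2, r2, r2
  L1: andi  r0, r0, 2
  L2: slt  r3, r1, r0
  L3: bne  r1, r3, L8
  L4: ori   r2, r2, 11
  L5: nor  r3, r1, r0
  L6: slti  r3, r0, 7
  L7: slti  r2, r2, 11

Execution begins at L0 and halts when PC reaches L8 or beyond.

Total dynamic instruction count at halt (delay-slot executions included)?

5

[0] or   r2, r2, r2  →  {r0:0, r1:13, r2:6, r3:10}
[1] andi  r0, r0, 2  →  {r0:0, r1:13, r2:6, r3:10}
[2] slt  r3, r1, r0  →  {r0:0, r1:13, r2:6, r3:0}
[3] bne  r1, r3, L8  →  {r0:0, r1:13, r2:6, r3:0}  ⟨branch taken⟩
[4] ori   r2, r2, 11  →  {r0:0, r1:13, r2:15, r3:0}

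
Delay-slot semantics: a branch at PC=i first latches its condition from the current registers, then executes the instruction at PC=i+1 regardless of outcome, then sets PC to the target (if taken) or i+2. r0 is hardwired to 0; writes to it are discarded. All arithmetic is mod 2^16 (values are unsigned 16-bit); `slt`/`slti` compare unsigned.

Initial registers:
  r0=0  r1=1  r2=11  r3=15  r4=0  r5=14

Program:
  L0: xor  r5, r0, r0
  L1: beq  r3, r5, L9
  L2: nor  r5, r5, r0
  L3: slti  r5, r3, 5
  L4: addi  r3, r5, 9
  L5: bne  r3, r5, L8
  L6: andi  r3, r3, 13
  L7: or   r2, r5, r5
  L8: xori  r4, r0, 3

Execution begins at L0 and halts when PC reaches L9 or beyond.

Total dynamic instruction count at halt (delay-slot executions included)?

PC=0  xor  r5, r0, r0        | r0=0 r1=1 r2=11 r3=15 r4=0 r5=0
PC=1  beq  r3, r5, L9        | r0=0 r1=1 r2=11 r3=15 r4=0 r5=0  [not taken]
PC=2  nor  r5, r5, r0        | r0=0 r1=1 r2=11 r3=15 r4=0 r5=65535
PC=3  slti  r5, r3, 5        | r0=0 r1=1 r2=11 r3=15 r4=0 r5=0
PC=4  addi  r3, r5, 9        | r0=0 r1=1 r2=11 r3=9 r4=0 r5=0
PC=5  bne  r3, r5, L8        | r0=0 r1=1 r2=11 r3=9 r4=0 r5=0  [TAKEN]
PC=6  andi  r3, r3, 13       | r0=0 r1=1 r2=11 r3=9 r4=0 r5=0
PC=8  xori  r4, r0, 3        | r0=0 r1=1 r2=11 r3=9 r4=3 r5=0

8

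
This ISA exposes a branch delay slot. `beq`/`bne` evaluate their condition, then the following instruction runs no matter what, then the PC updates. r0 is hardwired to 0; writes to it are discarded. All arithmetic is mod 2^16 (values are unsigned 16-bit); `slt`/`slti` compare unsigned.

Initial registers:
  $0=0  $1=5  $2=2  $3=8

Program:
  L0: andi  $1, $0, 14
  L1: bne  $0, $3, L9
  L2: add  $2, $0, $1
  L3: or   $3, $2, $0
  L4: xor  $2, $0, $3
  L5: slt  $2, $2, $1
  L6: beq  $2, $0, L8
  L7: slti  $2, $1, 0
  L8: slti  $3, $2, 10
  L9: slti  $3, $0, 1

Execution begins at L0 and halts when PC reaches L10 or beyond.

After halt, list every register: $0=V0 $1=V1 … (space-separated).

$0=0 $1=0 $2=0 $3=1

PC=0  andi  $1, $0, 14       | $0=0 $1=0 $2=2 $3=8
PC=1  bne  $0, $3, L9        | $0=0 $1=0 $2=2 $3=8  [TAKEN]
PC=2  add  $2, $0, $1        | $0=0 $1=0 $2=0 $3=8
PC=9  slti  $3, $0, 1        | $0=0 $1=0 $2=0 $3=1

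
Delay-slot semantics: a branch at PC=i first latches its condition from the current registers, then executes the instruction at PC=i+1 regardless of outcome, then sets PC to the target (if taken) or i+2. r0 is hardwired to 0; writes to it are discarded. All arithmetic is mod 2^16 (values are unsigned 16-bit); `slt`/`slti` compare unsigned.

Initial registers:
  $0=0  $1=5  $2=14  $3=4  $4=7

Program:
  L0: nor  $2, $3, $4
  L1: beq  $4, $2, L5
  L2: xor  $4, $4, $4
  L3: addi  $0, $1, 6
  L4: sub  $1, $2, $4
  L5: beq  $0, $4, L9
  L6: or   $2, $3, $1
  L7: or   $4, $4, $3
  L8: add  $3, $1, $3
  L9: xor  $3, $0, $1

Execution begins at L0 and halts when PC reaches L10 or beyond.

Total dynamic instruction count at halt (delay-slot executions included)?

8

PC=0  nor  $2, $3, $4        | $0=0 $1=5 $2=65528 $3=4 $4=7
PC=1  beq  $4, $2, L5        | $0=0 $1=5 $2=65528 $3=4 $4=7  [not taken]
PC=2  xor  $4, $4, $4        | $0=0 $1=5 $2=65528 $3=4 $4=0
PC=3  addi  $0, $1, 6        | $0=0 $1=5 $2=65528 $3=4 $4=0
PC=4  sub  $1, $2, $4        | $0=0 $1=65528 $2=65528 $3=4 $4=0
PC=5  beq  $0, $4, L9        | $0=0 $1=65528 $2=65528 $3=4 $4=0  [TAKEN]
PC=6  or   $2, $3, $1        | $0=0 $1=65528 $2=65532 $3=4 $4=0
PC=9  xor  $3, $0, $1        | $0=0 $1=65528 $2=65532 $3=65528 $4=0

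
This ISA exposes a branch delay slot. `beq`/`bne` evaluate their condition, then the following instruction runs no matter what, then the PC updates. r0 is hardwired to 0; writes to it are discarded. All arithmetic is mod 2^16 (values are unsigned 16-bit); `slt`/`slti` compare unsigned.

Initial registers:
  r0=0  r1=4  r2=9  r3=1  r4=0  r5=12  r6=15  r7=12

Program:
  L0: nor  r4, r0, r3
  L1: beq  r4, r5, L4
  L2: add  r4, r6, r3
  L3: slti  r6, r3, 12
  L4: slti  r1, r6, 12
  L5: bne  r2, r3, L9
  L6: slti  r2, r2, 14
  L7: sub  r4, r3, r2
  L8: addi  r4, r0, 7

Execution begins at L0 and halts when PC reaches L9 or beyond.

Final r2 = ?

PC=0  nor  r4, r0, r3        | r0=0 r1=4 r2=9 r3=1 r4=65534 r5=12 r6=15 r7=12
PC=1  beq  r4, r5, L4        | r0=0 r1=4 r2=9 r3=1 r4=65534 r5=12 r6=15 r7=12  [not taken]
PC=2  add  r4, r6, r3        | r0=0 r1=4 r2=9 r3=1 r4=16 r5=12 r6=15 r7=12
PC=3  slti  r6, r3, 12       | r0=0 r1=4 r2=9 r3=1 r4=16 r5=12 r6=1 r7=12
PC=4  slti  r1, r6, 12       | r0=0 r1=1 r2=9 r3=1 r4=16 r5=12 r6=1 r7=12
PC=5  bne  r2, r3, L9        | r0=0 r1=1 r2=9 r3=1 r4=16 r5=12 r6=1 r7=12  [TAKEN]
PC=6  slti  r2, r2, 14       | r0=0 r1=1 r2=1 r3=1 r4=16 r5=12 r6=1 r7=12

1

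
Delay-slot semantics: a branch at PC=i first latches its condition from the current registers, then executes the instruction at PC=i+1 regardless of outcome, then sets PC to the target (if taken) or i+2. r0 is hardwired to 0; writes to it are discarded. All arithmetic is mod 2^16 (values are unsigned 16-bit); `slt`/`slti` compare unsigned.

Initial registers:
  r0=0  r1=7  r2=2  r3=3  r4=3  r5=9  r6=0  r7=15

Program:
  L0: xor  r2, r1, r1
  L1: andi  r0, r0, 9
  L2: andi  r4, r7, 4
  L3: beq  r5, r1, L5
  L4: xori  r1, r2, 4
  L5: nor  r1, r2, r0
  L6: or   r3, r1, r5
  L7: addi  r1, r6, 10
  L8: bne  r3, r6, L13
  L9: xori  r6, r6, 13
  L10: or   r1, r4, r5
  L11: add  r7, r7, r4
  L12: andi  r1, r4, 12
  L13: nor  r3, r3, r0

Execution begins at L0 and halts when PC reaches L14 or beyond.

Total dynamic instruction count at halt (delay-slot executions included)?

11

[0] xor  r2, r1, r1  →  {r0:0, r1:7, r2:0, r3:3, r4:3, r5:9, r6:0, r7:15}
[1] andi  r0, r0, 9  →  {r0:0, r1:7, r2:0, r3:3, r4:3, r5:9, r6:0, r7:15}
[2] andi  r4, r7, 4  →  {r0:0, r1:7, r2:0, r3:3, r4:4, r5:9, r6:0, r7:15}
[3] beq  r5, r1, L5  →  {r0:0, r1:7, r2:0, r3:3, r4:4, r5:9, r6:0, r7:15}  ⟨branch fallthrough⟩
[4] xori  r1, r2, 4  →  {r0:0, r1:4, r2:0, r3:3, r4:4, r5:9, r6:0, r7:15}
[5] nor  r1, r2, r0  →  {r0:0, r1:65535, r2:0, r3:3, r4:4, r5:9, r6:0, r7:15}
[6] or   r3, r1, r5  →  {r0:0, r1:65535, r2:0, r3:65535, r4:4, r5:9, r6:0, r7:15}
[7] addi  r1, r6, 10  →  {r0:0, r1:10, r2:0, r3:65535, r4:4, r5:9, r6:0, r7:15}
[8] bne  r3, r6, L13  →  {r0:0, r1:10, r2:0, r3:65535, r4:4, r5:9, r6:0, r7:15}  ⟨branch taken⟩
[9] xori  r6, r6, 13  →  {r0:0, r1:10, r2:0, r3:65535, r4:4, r5:9, r6:13, r7:15}
[13] nor  r3, r3, r0  →  {r0:0, r1:10, r2:0, r3:0, r4:4, r5:9, r6:13, r7:15}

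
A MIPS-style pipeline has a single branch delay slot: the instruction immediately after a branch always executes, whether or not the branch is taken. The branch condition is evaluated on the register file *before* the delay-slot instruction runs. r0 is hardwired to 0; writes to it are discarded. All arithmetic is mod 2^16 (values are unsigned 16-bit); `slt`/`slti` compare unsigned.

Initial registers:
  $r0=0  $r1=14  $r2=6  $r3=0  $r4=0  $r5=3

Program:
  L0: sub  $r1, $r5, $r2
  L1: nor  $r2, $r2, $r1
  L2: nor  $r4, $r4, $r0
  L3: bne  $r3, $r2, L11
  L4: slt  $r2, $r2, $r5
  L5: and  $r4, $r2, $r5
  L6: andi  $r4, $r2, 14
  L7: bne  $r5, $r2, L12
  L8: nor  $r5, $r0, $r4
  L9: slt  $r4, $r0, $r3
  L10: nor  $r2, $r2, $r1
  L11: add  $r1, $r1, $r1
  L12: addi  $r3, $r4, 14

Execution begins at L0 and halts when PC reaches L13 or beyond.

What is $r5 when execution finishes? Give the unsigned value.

65535

PC=0  sub  $r1, $r5, $r2     | $r0=0 $r1=65533 $r2=6 $r3=0 $r4=0 $r5=3
PC=1  nor  $r2, $r2, $r1     | $r0=0 $r1=65533 $r2=0 $r3=0 $r4=0 $r5=3
PC=2  nor  $r4, $r4, $r0     | $r0=0 $r1=65533 $r2=0 $r3=0 $r4=65535 $r5=3
PC=3  bne  $r3, $r2, L11     | $r0=0 $r1=65533 $r2=0 $r3=0 $r4=65535 $r5=3  [not taken]
PC=4  slt  $r2, $r2, $r5     | $r0=0 $r1=65533 $r2=1 $r3=0 $r4=65535 $r5=3
PC=5  and  $r4, $r2, $r5     | $r0=0 $r1=65533 $r2=1 $r3=0 $r4=1 $r5=3
PC=6  andi  $r4, $r2, 14     | $r0=0 $r1=65533 $r2=1 $r3=0 $r4=0 $r5=3
PC=7  bne  $r5, $r2, L12     | $r0=0 $r1=65533 $r2=1 $r3=0 $r4=0 $r5=3  [TAKEN]
PC=8  nor  $r5, $r0, $r4     | $r0=0 $r1=65533 $r2=1 $r3=0 $r4=0 $r5=65535
PC=12 addi  $r3, $r4, 14     | $r0=0 $r1=65533 $r2=1 $r3=14 $r4=0 $r5=65535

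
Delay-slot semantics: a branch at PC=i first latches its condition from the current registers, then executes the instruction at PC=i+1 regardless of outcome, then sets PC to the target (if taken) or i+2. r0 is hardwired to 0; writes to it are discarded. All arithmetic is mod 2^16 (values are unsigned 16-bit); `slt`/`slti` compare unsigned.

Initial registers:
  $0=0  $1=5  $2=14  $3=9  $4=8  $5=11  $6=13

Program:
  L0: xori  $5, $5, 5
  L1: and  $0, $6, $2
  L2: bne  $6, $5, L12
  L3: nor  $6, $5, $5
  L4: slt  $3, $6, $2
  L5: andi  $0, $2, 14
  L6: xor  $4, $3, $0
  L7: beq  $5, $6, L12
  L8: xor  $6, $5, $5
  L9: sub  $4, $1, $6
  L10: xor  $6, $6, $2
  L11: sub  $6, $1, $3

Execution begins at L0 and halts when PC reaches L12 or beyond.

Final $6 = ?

65521

PC=0  xori  $5, $5, 5        | $0=0 $1=5 $2=14 $3=9 $4=8 $5=14 $6=13
PC=1  and  $0, $6, $2        | $0=0 $1=5 $2=14 $3=9 $4=8 $5=14 $6=13
PC=2  bne  $6, $5, L12       | $0=0 $1=5 $2=14 $3=9 $4=8 $5=14 $6=13  [TAKEN]
PC=3  nor  $6, $5, $5        | $0=0 $1=5 $2=14 $3=9 $4=8 $5=14 $6=65521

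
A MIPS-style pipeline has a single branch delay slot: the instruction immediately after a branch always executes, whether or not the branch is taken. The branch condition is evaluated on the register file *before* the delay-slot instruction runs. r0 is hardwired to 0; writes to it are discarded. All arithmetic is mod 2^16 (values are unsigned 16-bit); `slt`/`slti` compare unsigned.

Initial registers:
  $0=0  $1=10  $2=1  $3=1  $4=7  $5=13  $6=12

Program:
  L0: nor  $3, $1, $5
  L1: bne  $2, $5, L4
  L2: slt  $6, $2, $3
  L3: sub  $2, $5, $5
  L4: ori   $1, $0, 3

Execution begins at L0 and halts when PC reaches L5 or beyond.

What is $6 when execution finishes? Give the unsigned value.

1

[0] nor  $3, $1, $5  →  {$0:0, $1:10, $2:1, $3:65520, $4:7, $5:13, $6:12}
[1] bne  $2, $5, L4  →  {$0:0, $1:10, $2:1, $3:65520, $4:7, $5:13, $6:12}  ⟨branch taken⟩
[2] slt  $6, $2, $3  →  {$0:0, $1:10, $2:1, $3:65520, $4:7, $5:13, $6:1}
[4] ori   $1, $0, 3  →  {$0:0, $1:3, $2:1, $3:65520, $4:7, $5:13, $6:1}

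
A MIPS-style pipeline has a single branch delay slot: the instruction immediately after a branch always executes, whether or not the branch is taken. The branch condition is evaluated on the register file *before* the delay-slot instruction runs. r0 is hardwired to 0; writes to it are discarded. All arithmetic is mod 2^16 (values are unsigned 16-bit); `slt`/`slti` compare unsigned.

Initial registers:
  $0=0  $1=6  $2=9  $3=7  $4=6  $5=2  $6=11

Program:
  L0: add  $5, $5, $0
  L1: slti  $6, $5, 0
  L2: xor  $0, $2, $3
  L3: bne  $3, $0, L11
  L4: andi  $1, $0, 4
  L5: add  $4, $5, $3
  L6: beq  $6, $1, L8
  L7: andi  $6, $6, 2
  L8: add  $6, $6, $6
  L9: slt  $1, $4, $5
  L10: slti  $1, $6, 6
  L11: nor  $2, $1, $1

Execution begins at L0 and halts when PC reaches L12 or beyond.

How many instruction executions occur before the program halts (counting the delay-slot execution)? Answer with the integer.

6

[0] add  $5, $5, $0  →  {$0:0, $1:6, $2:9, $3:7, $4:6, $5:2, $6:11}
[1] slti  $6, $5, 0  →  {$0:0, $1:6, $2:9, $3:7, $4:6, $5:2, $6:0}
[2] xor  $0, $2, $3  →  {$0:0, $1:6, $2:9, $3:7, $4:6, $5:2, $6:0}
[3] bne  $3, $0, L11  →  {$0:0, $1:6, $2:9, $3:7, $4:6, $5:2, $6:0}  ⟨branch taken⟩
[4] andi  $1, $0, 4  →  {$0:0, $1:0, $2:9, $3:7, $4:6, $5:2, $6:0}
[11] nor  $2, $1, $1  →  {$0:0, $1:0, $2:65535, $3:7, $4:6, $5:2, $6:0}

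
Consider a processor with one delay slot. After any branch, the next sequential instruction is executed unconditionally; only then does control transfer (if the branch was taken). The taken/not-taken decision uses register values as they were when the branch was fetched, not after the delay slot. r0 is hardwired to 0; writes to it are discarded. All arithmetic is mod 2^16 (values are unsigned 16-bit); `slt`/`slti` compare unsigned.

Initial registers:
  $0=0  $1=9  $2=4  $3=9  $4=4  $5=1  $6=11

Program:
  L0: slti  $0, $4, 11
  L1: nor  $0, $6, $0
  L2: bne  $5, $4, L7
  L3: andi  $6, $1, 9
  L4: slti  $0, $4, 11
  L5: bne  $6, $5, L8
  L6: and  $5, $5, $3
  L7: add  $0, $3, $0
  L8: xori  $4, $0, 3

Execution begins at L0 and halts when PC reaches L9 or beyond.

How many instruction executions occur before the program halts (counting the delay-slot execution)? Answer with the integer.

6

  step pc=0: slti  $0, $4, 11  regs=(0,9,4,9,4,1,11)
  step pc=1: nor  $0, $6, $0  regs=(0,9,4,9,4,1,11)
  step pc=2: bne  $5, $4, L7  cond=T  regs=(0,9,4,9,4,1,11)
  step pc=3: andi  $6, $1, 9  regs=(0,9,4,9,4,1,9)
  step pc=7: add  $0, $3, $0  regs=(0,9,4,9,4,1,9)
  step pc=8: xori  $4, $0, 3  regs=(0,9,4,9,3,1,9)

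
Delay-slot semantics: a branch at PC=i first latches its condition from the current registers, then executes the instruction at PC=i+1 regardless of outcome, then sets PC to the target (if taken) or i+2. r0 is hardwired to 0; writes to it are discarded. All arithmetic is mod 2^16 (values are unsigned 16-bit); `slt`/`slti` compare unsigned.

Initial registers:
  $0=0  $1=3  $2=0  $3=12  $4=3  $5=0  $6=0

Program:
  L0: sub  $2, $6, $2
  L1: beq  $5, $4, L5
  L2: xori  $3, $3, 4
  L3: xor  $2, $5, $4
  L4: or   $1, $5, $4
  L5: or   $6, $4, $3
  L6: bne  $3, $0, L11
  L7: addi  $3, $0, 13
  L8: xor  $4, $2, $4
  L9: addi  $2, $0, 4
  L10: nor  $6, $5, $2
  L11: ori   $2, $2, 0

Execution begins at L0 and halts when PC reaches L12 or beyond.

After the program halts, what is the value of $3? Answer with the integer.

13

[0] sub  $2, $6, $2  →  {$0:0, $1:3, $2:0, $3:12, $4:3, $5:0, $6:0}
[1] beq  $5, $4, L5  →  {$0:0, $1:3, $2:0, $3:12, $4:3, $5:0, $6:0}  ⟨branch fallthrough⟩
[2] xori  $3, $3, 4  →  {$0:0, $1:3, $2:0, $3:8, $4:3, $5:0, $6:0}
[3] xor  $2, $5, $4  →  {$0:0, $1:3, $2:3, $3:8, $4:3, $5:0, $6:0}
[4] or   $1, $5, $4  →  {$0:0, $1:3, $2:3, $3:8, $4:3, $5:0, $6:0}
[5] or   $6, $4, $3  →  {$0:0, $1:3, $2:3, $3:8, $4:3, $5:0, $6:11}
[6] bne  $3, $0, L11  →  {$0:0, $1:3, $2:3, $3:8, $4:3, $5:0, $6:11}  ⟨branch taken⟩
[7] addi  $3, $0, 13  →  {$0:0, $1:3, $2:3, $3:13, $4:3, $5:0, $6:11}
[11] ori   $2, $2, 0  →  {$0:0, $1:3, $2:3, $3:13, $4:3, $5:0, $6:11}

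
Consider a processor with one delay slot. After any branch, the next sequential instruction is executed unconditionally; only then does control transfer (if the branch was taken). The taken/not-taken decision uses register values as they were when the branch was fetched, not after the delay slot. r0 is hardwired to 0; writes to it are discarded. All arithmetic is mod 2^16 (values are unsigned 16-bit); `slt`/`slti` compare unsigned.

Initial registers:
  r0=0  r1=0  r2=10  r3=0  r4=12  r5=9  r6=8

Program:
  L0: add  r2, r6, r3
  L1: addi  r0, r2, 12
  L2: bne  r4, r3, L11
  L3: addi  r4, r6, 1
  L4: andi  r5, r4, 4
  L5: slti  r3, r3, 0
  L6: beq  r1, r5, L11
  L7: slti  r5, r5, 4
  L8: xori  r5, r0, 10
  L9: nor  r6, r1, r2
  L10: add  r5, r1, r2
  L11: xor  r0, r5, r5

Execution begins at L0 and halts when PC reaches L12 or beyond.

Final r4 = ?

[0] add  r2, r6, r3  →  {r0:0, r1:0, r2:8, r3:0, r4:12, r5:9, r6:8}
[1] addi  r0, r2, 12  →  {r0:0, r1:0, r2:8, r3:0, r4:12, r5:9, r6:8}
[2] bne  r4, r3, L11  →  {r0:0, r1:0, r2:8, r3:0, r4:12, r5:9, r6:8}  ⟨branch taken⟩
[3] addi  r4, r6, 1  →  {r0:0, r1:0, r2:8, r3:0, r4:9, r5:9, r6:8}
[11] xor  r0, r5, r5  →  {r0:0, r1:0, r2:8, r3:0, r4:9, r5:9, r6:8}

9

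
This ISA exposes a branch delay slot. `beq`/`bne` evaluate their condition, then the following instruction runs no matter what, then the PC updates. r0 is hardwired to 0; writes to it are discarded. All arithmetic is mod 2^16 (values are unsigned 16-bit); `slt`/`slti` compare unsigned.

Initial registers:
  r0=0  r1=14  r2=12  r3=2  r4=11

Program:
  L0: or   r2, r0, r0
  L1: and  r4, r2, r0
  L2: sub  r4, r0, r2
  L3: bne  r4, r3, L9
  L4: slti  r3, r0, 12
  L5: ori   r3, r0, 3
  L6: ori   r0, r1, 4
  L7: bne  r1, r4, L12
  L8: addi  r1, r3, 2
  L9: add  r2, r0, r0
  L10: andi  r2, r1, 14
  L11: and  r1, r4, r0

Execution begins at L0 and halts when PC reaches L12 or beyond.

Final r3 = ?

[0] or   r2, r0, r0  →  {r0:0, r1:14, r2:0, r3:2, r4:11}
[1] and  r4, r2, r0  →  {r0:0, r1:14, r2:0, r3:2, r4:0}
[2] sub  r4, r0, r2  →  {r0:0, r1:14, r2:0, r3:2, r4:0}
[3] bne  r4, r3, L9  →  {r0:0, r1:14, r2:0, r3:2, r4:0}  ⟨branch taken⟩
[4] slti  r3, r0, 12  →  {r0:0, r1:14, r2:0, r3:1, r4:0}
[9] add  r2, r0, r0  →  {r0:0, r1:14, r2:0, r3:1, r4:0}
[10] andi  r2, r1, 14  →  {r0:0, r1:14, r2:14, r3:1, r4:0}
[11] and  r1, r4, r0  →  {r0:0, r1:0, r2:14, r3:1, r4:0}

1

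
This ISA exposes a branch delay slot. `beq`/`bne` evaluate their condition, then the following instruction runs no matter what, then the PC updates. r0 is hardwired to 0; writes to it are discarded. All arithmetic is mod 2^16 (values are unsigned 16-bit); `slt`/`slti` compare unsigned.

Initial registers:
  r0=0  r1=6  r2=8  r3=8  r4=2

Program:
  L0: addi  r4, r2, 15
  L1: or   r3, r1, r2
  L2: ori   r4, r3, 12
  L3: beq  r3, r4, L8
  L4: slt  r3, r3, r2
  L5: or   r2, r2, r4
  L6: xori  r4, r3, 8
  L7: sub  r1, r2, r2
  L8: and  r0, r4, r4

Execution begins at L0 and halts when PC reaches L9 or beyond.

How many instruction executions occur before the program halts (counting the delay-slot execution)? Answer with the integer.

  step pc=0: addi  r4, r2, 15  regs=(0,6,8,8,23)
  step pc=1: or   r3, r1, r2  regs=(0,6,8,14,23)
  step pc=2: ori   r4, r3, 12  regs=(0,6,8,14,14)
  step pc=3: beq  r3, r4, L8  cond=T  regs=(0,6,8,14,14)
  step pc=4: slt  r3, r3, r2  regs=(0,6,8,0,14)
  step pc=8: and  r0, r4, r4  regs=(0,6,8,0,14)

6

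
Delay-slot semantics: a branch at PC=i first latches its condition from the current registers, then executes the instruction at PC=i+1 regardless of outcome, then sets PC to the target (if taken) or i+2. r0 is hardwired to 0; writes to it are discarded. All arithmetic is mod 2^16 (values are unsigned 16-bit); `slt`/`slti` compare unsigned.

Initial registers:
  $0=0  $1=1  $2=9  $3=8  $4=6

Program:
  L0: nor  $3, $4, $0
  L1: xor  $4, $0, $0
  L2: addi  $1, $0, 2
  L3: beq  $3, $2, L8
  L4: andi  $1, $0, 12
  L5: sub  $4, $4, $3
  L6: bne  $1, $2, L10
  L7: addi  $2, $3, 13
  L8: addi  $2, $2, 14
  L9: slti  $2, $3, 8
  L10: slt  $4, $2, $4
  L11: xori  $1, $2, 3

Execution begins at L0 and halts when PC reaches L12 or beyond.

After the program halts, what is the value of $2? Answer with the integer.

6

PC=0  nor  $3, $4, $0        | $0=0 $1=1 $2=9 $3=65529 $4=6
PC=1  xor  $4, $0, $0        | $0=0 $1=1 $2=9 $3=65529 $4=0
PC=2  addi  $1, $0, 2        | $0=0 $1=2 $2=9 $3=65529 $4=0
PC=3  beq  $3, $2, L8        | $0=0 $1=2 $2=9 $3=65529 $4=0  [not taken]
PC=4  andi  $1, $0, 12       | $0=0 $1=0 $2=9 $3=65529 $4=0
PC=5  sub  $4, $4, $3        | $0=0 $1=0 $2=9 $3=65529 $4=7
PC=6  bne  $1, $2, L10       | $0=0 $1=0 $2=9 $3=65529 $4=7  [TAKEN]
PC=7  addi  $2, $3, 13       | $0=0 $1=0 $2=6 $3=65529 $4=7
PC=10 slt  $4, $2, $4        | $0=0 $1=0 $2=6 $3=65529 $4=1
PC=11 xori  $1, $2, 3        | $0=0 $1=5 $2=6 $3=65529 $4=1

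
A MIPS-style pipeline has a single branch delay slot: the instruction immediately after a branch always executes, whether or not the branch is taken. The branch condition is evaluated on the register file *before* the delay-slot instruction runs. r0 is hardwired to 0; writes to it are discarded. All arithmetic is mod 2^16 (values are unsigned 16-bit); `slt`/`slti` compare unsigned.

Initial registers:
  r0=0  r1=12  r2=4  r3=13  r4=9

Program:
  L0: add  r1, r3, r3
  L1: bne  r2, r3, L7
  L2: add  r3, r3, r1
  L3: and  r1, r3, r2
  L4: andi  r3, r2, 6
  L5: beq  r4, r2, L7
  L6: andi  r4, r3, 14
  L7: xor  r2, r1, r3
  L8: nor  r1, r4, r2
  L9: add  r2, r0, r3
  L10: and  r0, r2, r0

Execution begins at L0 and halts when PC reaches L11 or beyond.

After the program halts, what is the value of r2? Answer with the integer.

PC=0  add  r1, r3, r3        | r0=0 r1=26 r2=4 r3=13 r4=9
PC=1  bne  r2, r3, L7        | r0=0 r1=26 r2=4 r3=13 r4=9  [TAKEN]
PC=2  add  r3, r3, r1        | r0=0 r1=26 r2=4 r3=39 r4=9
PC=7  xor  r2, r1, r3        | r0=0 r1=26 r2=61 r3=39 r4=9
PC=8  nor  r1, r4, r2        | r0=0 r1=65474 r2=61 r3=39 r4=9
PC=9  add  r2, r0, r3        | r0=0 r1=65474 r2=39 r3=39 r4=9
PC=10 and  r0, r2, r0        | r0=0 r1=65474 r2=39 r3=39 r4=9

39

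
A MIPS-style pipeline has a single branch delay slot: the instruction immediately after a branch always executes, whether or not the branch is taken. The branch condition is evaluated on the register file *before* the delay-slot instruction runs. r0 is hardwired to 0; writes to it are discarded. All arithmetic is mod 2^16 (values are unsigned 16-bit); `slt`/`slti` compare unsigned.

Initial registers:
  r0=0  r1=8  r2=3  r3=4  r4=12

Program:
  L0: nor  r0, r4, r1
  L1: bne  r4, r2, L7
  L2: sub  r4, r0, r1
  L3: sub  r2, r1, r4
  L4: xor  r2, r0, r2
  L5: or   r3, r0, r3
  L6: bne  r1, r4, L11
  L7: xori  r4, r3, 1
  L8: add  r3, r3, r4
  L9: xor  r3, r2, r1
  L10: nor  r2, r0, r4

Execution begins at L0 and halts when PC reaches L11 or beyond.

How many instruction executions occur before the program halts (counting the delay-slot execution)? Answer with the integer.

7

[0] nor  r0, r4, r1  →  {r0:0, r1:8, r2:3, r3:4, r4:12}
[1] bne  r4, r2, L7  →  {r0:0, r1:8, r2:3, r3:4, r4:12}  ⟨branch taken⟩
[2] sub  r4, r0, r1  →  {r0:0, r1:8, r2:3, r3:4, r4:65528}
[7] xori  r4, r3, 1  →  {r0:0, r1:8, r2:3, r3:4, r4:5}
[8] add  r3, r3, r4  →  {r0:0, r1:8, r2:3, r3:9, r4:5}
[9] xor  r3, r2, r1  →  {r0:0, r1:8, r2:3, r3:11, r4:5}
[10] nor  r2, r0, r4  →  {r0:0, r1:8, r2:65530, r3:11, r4:5}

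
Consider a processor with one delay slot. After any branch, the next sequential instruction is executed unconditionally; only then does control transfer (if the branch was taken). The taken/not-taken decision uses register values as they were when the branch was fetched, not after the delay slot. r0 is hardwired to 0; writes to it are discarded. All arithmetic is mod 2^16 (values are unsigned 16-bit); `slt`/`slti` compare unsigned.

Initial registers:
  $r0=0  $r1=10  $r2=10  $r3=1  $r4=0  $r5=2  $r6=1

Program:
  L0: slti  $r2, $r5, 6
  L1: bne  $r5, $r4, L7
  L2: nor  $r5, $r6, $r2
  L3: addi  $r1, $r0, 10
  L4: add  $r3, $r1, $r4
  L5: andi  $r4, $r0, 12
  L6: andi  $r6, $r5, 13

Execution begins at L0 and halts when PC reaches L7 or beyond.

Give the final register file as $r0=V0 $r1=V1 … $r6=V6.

$r0=0 $r1=10 $r2=1 $r3=1 $r4=0 $r5=65534 $r6=1

[0] slti  $r2, $r5, 6  →  {$r0:0, $r1:10, $r2:1, $r3:1, $r4:0, $r5:2, $r6:1}
[1] bne  $r5, $r4, L7  →  {$r0:0, $r1:10, $r2:1, $r3:1, $r4:0, $r5:2, $r6:1}  ⟨branch taken⟩
[2] nor  $r5, $r6, $r2  →  {$r0:0, $r1:10, $r2:1, $r3:1, $r4:0, $r5:65534, $r6:1}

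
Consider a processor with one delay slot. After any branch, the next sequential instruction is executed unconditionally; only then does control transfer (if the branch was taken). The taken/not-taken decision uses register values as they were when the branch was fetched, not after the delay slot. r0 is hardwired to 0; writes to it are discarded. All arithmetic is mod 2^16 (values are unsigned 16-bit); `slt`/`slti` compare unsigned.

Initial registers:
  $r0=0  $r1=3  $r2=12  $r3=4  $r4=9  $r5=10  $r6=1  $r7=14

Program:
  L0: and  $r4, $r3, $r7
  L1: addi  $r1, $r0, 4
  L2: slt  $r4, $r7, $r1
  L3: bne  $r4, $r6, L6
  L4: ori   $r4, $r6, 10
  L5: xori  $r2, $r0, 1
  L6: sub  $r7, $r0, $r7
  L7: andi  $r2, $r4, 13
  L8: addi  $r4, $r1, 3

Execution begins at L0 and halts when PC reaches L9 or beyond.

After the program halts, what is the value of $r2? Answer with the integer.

9

PC=0  and  $r4, $r3, $r7     | $r0=0 $r1=3 $r2=12 $r3=4 $r4=4 $r5=10 $r6=1 $r7=14
PC=1  addi  $r1, $r0, 4      | $r0=0 $r1=4 $r2=12 $r3=4 $r4=4 $r5=10 $r6=1 $r7=14
PC=2  slt  $r4, $r7, $r1     | $r0=0 $r1=4 $r2=12 $r3=4 $r4=0 $r5=10 $r6=1 $r7=14
PC=3  bne  $r4, $r6, L6      | $r0=0 $r1=4 $r2=12 $r3=4 $r4=0 $r5=10 $r6=1 $r7=14  [TAKEN]
PC=4  ori   $r4, $r6, 10     | $r0=0 $r1=4 $r2=12 $r3=4 $r4=11 $r5=10 $r6=1 $r7=14
PC=6  sub  $r7, $r0, $r7     | $r0=0 $r1=4 $r2=12 $r3=4 $r4=11 $r5=10 $r6=1 $r7=65522
PC=7  andi  $r2, $r4, 13     | $r0=0 $r1=4 $r2=9 $r3=4 $r4=11 $r5=10 $r6=1 $r7=65522
PC=8  addi  $r4, $r1, 3      | $r0=0 $r1=4 $r2=9 $r3=4 $r4=7 $r5=10 $r6=1 $r7=65522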